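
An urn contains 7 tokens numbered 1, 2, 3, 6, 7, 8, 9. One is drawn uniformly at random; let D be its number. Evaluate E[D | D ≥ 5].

15/2

P(D ≥ 5) = 4/7.
Σ over the event: 6·1/7 + 7·1/7 + 8·1/7 + 9·1/7 = 30/7.
E[D | D ≥ 5] = (30/7) / (4/7) = 15/2.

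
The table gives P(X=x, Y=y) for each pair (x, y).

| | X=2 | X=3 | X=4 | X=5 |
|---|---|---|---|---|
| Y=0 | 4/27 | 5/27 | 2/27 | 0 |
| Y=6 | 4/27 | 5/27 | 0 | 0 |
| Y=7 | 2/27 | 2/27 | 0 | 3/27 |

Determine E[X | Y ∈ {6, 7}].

P(Y ∈ {6, 7}) = 16/27.
Σ X·P over the event = 2·(4/27) + 2·(2/27) + 3·(5/27) + 3·(2/27) + 5·(3/27) = 16/9.
E[X | Y ∈ {6, 7}] = (16/9) / (16/27) = 3.

3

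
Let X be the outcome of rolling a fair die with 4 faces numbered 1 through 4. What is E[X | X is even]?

3

Given X is even, X is equally likely to be any of {2, 4}.
E[X | X is even] = (2 + 4) / 2 = 3.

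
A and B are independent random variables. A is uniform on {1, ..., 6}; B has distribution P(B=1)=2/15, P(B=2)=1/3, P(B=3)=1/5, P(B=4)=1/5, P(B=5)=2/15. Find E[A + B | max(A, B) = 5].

178/23

P(max(A, B) = 5) = 23/90.
Summing (A+B)·P(x,y) over outcomes with max(A, B) = 5 gives 89/45.
E[A + B | max(A, B) = 5] = (89/45) / (23/90) = 178/23.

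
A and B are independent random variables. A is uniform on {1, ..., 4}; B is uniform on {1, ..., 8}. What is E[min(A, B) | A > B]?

5/3

Outcomes with A > B: (2,1), (3,1), (3,2), (4,1), (4,2), (4,3), each with probability 1/32.
E[min(A, B) | A > B] = (1 + 1 + 2 + 1 + 2 + 3) / 6 = 5/3.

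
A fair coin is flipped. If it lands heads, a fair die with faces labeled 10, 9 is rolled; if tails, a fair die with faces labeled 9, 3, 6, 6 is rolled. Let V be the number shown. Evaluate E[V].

E[V | heads] = (10+9)/2 = 19/2.
E[V | tails] = (9+3+6+6)/4 = 6.
E[V] = (1/2)·(19/2) + (1/2)·(6) = 31/4.

31/4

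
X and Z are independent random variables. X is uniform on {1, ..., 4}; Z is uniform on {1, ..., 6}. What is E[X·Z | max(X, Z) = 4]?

64/7

P(max(X, Z) = 4) = 7/24.
Summing XZ·P(x,y) over outcomes with max(X, Z) = 4 gives 8/3.
E[X·Z | max(X, Z) = 4] = (8/3) / (7/24) = 64/7.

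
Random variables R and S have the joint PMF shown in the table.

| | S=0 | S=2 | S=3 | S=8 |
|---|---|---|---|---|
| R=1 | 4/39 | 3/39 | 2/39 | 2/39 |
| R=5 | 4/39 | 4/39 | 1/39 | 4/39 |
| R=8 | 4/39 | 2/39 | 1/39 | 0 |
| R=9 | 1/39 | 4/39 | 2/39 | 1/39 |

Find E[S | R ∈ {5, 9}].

65/21

P(R ∈ {5, 9}) = 7/13.
Σ S·P over the event = 0·(4/39) + 2·(4/39) + 3·(1/39) + 8·(4/39) + 0·(1/39) + 2·(4/39) + 3·(2/39) + 8·(1/39) = 5/3.
E[S | R ∈ {5, 9}] = (5/3) / (7/13) = 65/21.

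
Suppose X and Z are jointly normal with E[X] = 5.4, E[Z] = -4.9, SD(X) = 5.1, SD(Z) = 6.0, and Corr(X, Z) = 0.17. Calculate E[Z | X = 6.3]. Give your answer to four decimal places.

E[Z | X=x] = μ_Z + ρ(σ_Z/σ_X)(x − μ_X) for jointly normal variables.
E[Z | X=6.3] = -4.9 + (0.17)·(6.0/5.1)·(6.3 − (5.4)) = -4.9 + (0.2)·(0.9) = -4.7200.

-4.7200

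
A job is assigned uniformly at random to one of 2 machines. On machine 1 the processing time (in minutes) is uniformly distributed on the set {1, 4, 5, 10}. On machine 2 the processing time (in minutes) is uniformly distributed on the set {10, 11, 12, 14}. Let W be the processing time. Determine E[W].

E[W | machine 1] = (1+4+5+10)/4 = 5.
E[W | machine 2] = (10+11+12+14)/4 = 47/4.
E[W] = (1/2)·(5) + (1/2)·(47/4) = 67/8.

67/8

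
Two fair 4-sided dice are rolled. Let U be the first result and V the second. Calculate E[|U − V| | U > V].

Outcomes with U > V: (2,1), (3,1), (3,2), (4,1), (4,2), (4,3), each with probability 1/16.
E[|U − V| | U > V] = (1 + 2 + 1 + 3 + 2 + 1) / 6 = 5/3.

5/3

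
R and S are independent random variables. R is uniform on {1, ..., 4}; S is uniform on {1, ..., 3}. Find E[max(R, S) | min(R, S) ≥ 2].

Outcomes with min(R, S) ≥ 2: (2,2), (2,3), (3,2), (3,3), (4,2), (4,3), each with probability 1/12.
E[max(R, S) | min(R, S) ≥ 2] = (2 + 3 + 3 + 3 + 4 + 4) / 6 = 19/6.

19/6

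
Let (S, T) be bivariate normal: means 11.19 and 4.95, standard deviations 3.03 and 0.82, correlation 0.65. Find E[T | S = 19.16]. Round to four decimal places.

6.3520

E[T | S=x] = μ_T + ρ(σ_T/σ_S)(x − μ_S) for jointly normal variables.
E[T | S=19.16] = 4.95 + (0.65)·(0.82/3.03)·(19.16 − (11.19)) = 4.95 + (0.17591)·(7.97) = 6.3520.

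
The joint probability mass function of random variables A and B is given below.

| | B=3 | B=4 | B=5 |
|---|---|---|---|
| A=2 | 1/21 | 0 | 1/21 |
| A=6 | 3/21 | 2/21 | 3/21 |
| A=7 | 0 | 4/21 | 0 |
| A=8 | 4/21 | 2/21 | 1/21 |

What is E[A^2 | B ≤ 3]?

46

P(B ≤ 3) = 8/21.
Summing A^2·P(A=x,B=y) over the conditioning event gives 368/21.
E[A^2 | B ≤ 3] = (368/21) / (8/21) = 46.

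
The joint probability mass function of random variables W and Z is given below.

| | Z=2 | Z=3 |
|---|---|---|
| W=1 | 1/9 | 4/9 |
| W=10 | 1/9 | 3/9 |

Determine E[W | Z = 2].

11/2

P(Z = 2) = 2/9.
Summing W·P(W=x,Z=y) over the conditioning event gives 11/9.
E[W | Z = 2] = (11/9) / (2/9) = 11/2.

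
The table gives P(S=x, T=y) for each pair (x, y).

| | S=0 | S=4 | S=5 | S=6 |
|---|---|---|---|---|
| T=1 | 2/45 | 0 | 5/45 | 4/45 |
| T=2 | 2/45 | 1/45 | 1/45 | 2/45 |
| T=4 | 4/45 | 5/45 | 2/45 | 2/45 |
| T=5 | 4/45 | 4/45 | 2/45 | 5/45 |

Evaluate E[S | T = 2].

7/2

P(T = 2) = 2/15.
Σ S·P over the event = 0·(2/45) + 4·(1/45) + 5·(1/45) + 6·(2/45) = 7/15.
E[S | T = 2] = (7/15) / (2/15) = 7/2.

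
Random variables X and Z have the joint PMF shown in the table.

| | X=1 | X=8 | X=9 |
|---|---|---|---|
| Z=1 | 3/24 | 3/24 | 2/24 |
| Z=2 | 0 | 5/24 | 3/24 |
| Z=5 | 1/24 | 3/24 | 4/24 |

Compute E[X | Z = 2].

P(Z = 2) = 1/3.
Summing X·P(X=x,Z=y) over the conditioning event gives 67/24.
E[X | Z = 2] = (67/24) / (1/3) = 67/8.

67/8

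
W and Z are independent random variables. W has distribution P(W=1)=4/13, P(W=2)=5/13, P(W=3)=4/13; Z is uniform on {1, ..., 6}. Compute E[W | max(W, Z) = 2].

12/7

P(max(W, Z) = 2) = 7/39.
Summing W·P(x,y) over outcomes with max(W, Z) = 2 gives 4/13.
E[W | max(W, Z) = 2] = (4/13) / (7/39) = 12/7.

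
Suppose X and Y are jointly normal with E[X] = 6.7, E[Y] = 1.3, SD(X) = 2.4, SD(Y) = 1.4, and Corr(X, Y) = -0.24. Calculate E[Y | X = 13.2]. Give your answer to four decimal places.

The regression of Y on X has slope ρ·σ_Y/σ_X and passes through (μ_X, μ_Y).
E[Y | X=13.2] = 1.3 + (-0.24)·(1.4/2.4)·(13.2 − (6.7)) = 1.3 + (-0.14)·(6.5) = 0.3900.

0.3900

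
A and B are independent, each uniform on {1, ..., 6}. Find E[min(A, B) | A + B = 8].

14/5

Outcomes with A + B = 8: (2,6), (3,5), (4,4), (5,3), (6,2), each with probability 1/36.
E[min(A, B) | A + B = 8] = (2 + 3 + 4 + 3 + 2) / 5 = 14/5.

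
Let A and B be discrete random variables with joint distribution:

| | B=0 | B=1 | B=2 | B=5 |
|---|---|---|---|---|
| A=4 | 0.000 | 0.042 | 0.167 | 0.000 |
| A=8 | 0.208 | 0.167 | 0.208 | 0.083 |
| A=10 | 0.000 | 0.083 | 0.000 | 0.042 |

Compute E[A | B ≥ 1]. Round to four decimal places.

P(B ≥ 1) = 0.792.
Summing A·P(A=x,B=y) over the conditioning event gives 5.750.
E[A | B ≥ 1] = (5.750) / (0.792) = 7.2601.

7.2601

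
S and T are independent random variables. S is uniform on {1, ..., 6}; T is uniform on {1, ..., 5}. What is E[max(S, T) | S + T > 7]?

P(S + T > 7) = 1/3.
Summing max(S,T)·P(x,y) over outcomes with S + T > 7 gives 53/30.
E[max(S, T) | S + T > 7] = (53/30) / (1/3) = 53/10.

53/10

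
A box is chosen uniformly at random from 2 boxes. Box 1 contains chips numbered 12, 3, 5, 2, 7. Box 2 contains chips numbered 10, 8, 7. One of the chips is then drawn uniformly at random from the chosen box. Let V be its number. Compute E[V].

106/15

E[V | box 1] = (12+3+5+2+7)/5 = 29/5.
E[V | box 2] = (10+8+7)/3 = 25/3.
By the law of total expectation,
E[V] = (1/2)·(29/5) + (1/2)·(25/3) = 106/15.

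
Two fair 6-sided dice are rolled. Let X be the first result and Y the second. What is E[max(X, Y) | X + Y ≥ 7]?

P(X + Y ≥ 7) = 7/12.
Summing max(X,Y)·P(x,y) over outcomes with X + Y ≥ 7 gives 113/36.
E[max(X, Y) | X + Y ≥ 7] = (113/36) / (7/12) = 113/21.

113/21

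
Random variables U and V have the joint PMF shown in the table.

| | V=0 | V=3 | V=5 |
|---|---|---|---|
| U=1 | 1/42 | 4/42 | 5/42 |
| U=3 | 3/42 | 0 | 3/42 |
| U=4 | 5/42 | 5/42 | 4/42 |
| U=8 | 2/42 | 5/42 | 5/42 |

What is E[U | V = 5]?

P(V = 5) = 17/42.
Σ U·P over the event = 1·(5/42) + 3·(3/42) + 4·(4/42) + 8·(5/42) = 5/3.
E[U | V = 5] = (5/3) / (17/42) = 70/17.

70/17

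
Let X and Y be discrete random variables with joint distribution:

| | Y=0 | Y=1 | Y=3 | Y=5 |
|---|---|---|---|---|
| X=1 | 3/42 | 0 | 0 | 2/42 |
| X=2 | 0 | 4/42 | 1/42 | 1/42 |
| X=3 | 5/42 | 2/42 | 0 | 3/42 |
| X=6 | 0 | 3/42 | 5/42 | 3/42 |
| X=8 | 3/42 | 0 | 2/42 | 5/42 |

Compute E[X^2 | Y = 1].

142/9

P(Y = 1) = 3/14.
Summing X^2·P(X=x,Y=y) over the conditioning event gives 71/21.
E[X^2 | Y = 1] = (71/21) / (3/14) = 142/9.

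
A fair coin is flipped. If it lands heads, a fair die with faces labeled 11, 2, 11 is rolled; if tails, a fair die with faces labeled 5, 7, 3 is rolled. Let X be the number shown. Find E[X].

13/2

E[X | heads] = (11+2+11)/3 = 8.
E[X | tails] = (5+7+3)/3 = 5.
By the law of total expectation,
E[X] = (1/2)·(8) + (1/2)·(5) = 13/2.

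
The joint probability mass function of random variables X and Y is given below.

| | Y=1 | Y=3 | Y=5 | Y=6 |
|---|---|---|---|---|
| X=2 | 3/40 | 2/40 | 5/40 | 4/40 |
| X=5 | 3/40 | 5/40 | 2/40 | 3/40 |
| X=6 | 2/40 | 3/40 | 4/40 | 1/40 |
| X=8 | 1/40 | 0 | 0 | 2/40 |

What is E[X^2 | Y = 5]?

P(Y = 5) = 11/40.
Summing X^2·P(X=x,Y=y) over the conditioning event gives 107/20.
E[X^2 | Y = 5] = (107/20) / (11/40) = 214/11.

214/11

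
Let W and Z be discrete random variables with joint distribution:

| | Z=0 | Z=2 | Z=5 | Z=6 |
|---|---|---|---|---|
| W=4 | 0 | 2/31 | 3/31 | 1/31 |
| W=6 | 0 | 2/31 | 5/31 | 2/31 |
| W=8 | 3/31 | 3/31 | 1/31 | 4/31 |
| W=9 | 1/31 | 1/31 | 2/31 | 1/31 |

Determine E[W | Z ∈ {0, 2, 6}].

P(Z ∈ {0, 2, 6}) = 20/31.
Summing W·P(W=x,Z=y) over the conditioning event gives 143/31.
E[W | Z ∈ {0, 2, 6}] = (143/31) / (20/31) = 143/20.

143/20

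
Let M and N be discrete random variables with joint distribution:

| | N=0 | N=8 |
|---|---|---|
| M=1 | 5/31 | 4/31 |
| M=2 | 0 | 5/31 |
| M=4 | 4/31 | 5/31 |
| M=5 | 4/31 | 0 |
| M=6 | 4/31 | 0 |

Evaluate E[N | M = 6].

0

P(M = 6) = 4/31.
Σ N·P over the event = 0·(4/31) = 0.
E[N | M = 6] = (0) / (4/31) = 0.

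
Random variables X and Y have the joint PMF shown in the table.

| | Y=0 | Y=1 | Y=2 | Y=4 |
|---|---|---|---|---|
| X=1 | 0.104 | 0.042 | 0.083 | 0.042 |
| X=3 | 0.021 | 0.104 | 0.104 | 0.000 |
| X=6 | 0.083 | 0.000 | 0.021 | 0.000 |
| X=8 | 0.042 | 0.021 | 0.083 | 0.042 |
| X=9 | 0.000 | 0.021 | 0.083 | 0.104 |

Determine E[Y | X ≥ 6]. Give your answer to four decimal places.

2.0000

P(X ≥ 6) = 0.500.
Summing Y·P(X=x,Y=y) over the conditioning event gives 1.000.
E[Y | X ≥ 6] = (1.000) / (0.500) = 2.0000.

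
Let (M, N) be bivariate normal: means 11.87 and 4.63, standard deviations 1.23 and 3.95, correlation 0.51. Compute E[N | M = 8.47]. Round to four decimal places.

-0.9385

The regression of N on M has slope ρ·σ_N/σ_M and passes through (μ_M, μ_N).
E[N | M=8.47] = 4.63 + (0.51)·(3.95/1.23)·(8.47 − (11.87)) = 4.63 + (1.6378)·(-3.4) = -0.9385.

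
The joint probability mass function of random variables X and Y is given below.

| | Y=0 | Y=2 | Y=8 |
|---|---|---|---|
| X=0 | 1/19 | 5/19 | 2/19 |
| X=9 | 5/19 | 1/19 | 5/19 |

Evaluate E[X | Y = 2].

3/2

P(Y = 2) = 6/19.
Σ X·P over the event = 0·(5/19) + 9·(1/19) = 9/19.
E[X | Y = 2] = (9/19) / (6/19) = 3/2.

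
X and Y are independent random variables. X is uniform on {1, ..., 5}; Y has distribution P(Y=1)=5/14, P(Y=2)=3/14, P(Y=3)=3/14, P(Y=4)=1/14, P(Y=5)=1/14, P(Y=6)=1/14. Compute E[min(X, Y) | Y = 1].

1

P(Y = 1) = 5/14.
Summing min(X,Y)·P(x,y) over outcomes with Y = 1 gives 5/14.
E[min(X, Y) | Y = 1] = (5/14) / (5/14) = 1.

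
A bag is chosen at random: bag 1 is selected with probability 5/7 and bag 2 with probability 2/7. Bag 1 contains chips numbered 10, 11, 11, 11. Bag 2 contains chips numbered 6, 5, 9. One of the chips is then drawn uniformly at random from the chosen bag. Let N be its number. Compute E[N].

E[N | bag 1] = (10+11+11+11)/4 = 43/4.
E[N | bag 2] = (6+5+9)/3 = 20/3.
E[N] = (5/7)·(43/4) + (2/7)·(20/3) = 115/12.

115/12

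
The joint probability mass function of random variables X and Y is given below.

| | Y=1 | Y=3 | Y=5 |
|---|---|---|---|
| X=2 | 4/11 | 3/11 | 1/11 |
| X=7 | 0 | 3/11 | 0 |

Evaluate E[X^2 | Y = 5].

P(Y = 5) = 1/11.
Σ X^2·P over the event = 4·(1/11) = 4/11.
E[X^2 | Y = 5] = (4/11) / (1/11) = 4.

4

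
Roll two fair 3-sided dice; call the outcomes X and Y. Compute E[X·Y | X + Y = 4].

10/3

P(X + Y = 4) = 1/3.
Summing XY·P(x,y) over outcomes with X + Y = 4 gives 10/9.
E[X·Y | X + Y = 4] = (10/9) / (1/3) = 10/3.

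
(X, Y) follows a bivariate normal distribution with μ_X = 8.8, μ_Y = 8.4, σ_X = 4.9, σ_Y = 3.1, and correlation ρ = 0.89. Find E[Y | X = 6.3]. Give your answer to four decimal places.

For a bivariate normal, E[Y | X=x] = μ_Y + ρ·(σ_Y/σ_X)·(x − μ_X).
E[Y | X=6.3] = 8.4 + (0.89)·(3.1/4.9)·(6.3 − (8.8)) = 8.4 + (0.563061)·(-2.5) = 6.9923.

6.9923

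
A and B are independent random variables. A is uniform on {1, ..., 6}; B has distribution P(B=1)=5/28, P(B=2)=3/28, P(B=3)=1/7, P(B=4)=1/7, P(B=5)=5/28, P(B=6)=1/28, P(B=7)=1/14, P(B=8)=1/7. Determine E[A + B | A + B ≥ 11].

350/29

P(A + B ≥ 11) = 29/168.
Summing (A+B)·P(x,y) over outcomes with A + B ≥ 11 gives 25/12.
E[A + B | A + B ≥ 11] = (25/12) / (29/168) = 350/29.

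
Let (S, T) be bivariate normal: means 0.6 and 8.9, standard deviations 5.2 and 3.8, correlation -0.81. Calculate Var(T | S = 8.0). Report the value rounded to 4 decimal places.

The conditional variance in a bivariate normal is σ_T²(1 − ρ²), independent of x.
Var(T | S=8.0) = (3.8)²·(1 − (-0.81)²) = 14.44·0.3439 = 4.9659.

4.9659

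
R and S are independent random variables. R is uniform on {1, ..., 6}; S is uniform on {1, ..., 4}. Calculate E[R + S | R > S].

47/7

P(R > S) = 7/12.
Summing (R+S)·P(x,y) over outcomes with R > S gives 47/12.
E[R + S | R > S] = (47/12) / (7/12) = 47/7.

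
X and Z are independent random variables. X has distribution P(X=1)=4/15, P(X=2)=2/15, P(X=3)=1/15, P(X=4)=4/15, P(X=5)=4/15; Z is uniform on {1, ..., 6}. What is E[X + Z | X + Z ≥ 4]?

571/80

P(X + Z ≥ 4) = 8/9.
Summing (X+Z)·P(x,y) over outcomes with X + Z ≥ 4 gives 571/90.
E[X + Z | X + Z ≥ 4] = (571/90) / (8/9) = 571/80.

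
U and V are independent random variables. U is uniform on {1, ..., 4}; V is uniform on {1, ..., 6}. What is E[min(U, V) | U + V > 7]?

P(U + V > 7) = 1/4.
Summing min(U,V)·P(x,y) over outcomes with U + V > 7 gives 5/6.
E[min(U, V) | U + V > 7] = (5/6) / (1/4) = 10/3.

10/3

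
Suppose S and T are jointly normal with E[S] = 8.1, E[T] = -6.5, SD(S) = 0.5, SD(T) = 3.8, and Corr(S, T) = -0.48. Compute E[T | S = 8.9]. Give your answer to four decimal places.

-9.4184

The regression of T on S has slope ρ·σ_T/σ_S and passes through (μ_S, μ_T).
E[T | S=8.9] = -6.5 + (-0.48)·(3.8/0.5)·(8.9 − (8.1)) = -6.5 + (-3.648)·(0.8) = -9.4184.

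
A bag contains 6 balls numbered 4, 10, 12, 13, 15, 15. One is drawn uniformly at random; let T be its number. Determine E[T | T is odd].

43/3

P(T is odd) = 1/2.
Σ over the event: 13·1/6 + 15·1/3 = 43/6.
E[T | T is odd] = (43/6) / (1/2) = 43/3.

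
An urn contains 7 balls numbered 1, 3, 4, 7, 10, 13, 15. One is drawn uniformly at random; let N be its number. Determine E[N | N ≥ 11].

P(N ≥ 11) = 2/7.
Σ over the event: 13·1/7 + 15·1/7 = 4.
E[N | N ≥ 11] = (4) / (2/7) = 14.

14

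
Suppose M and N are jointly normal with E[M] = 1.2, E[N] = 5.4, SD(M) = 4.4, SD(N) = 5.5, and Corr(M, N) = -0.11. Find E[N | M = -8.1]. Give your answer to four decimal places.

For a bivariate normal, E[N | M=x] = μ_N + ρ·(σ_N/σ_M)·(x − μ_M).
E[N | M=-8.1] = 5.4 + (-0.11)·(5.5/4.4)·(-8.1 − (1.2)) = 5.4 + (-0.1375)·(-9.3) = 6.6788.

6.6788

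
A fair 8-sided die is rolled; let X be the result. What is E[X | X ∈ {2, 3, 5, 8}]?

P(X ∈ {2, 3, 5, 8}) = 1/2.
Σ over the event: 2·1/8 + 3·1/8 + 5·1/8 + 8·1/8 = 9/4.
E[X | X ∈ {2, 3, 5, 8}] = (9/4) / (1/2) = 9/2.

9/2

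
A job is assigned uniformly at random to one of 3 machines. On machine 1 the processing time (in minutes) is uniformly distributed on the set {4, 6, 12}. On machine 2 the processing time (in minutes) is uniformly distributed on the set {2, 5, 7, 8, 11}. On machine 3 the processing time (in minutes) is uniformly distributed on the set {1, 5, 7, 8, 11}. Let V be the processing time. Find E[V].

61/9

E[V | machine 1] = (4+6+12)/3 = 22/3.
E[V | machine 2] = (2+5+7+8+11)/5 = 33/5.
E[V | machine 3] = (1+5+7+8+11)/5 = 32/5.
E[V] = (1/3)·(22/3) + (1/3)·(33/5) + (1/3)·(32/5) = 61/9.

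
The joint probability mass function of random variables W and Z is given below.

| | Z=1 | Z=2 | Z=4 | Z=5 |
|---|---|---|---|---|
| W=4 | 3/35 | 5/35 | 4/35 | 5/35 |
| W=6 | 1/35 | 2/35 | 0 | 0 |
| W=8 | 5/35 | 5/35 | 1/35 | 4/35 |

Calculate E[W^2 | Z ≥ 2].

36

P(Z ≥ 2) = 26/35.
Σ W^2·P over the event = 16·(5/35) + 16·(4/35) + 16·(5/35) + 36·(2/35) + 64·(5/35) + 64·(1/35) + 64·(4/35) = 936/35.
E[W^2 | Z ≥ 2] = (936/35) / (26/35) = 36.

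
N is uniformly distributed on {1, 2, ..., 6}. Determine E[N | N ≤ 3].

Given N ≤ 3, N is equally likely to be any of {1, 2, 3}.
E[N | N ≤ 3] = (1 + 2 + 3) / 3 = 2.

2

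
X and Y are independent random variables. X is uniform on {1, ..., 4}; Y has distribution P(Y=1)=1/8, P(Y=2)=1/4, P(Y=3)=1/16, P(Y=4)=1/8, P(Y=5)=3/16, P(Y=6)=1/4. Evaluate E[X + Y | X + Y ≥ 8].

P(X + Y ≥ 8) = 5/16.
Summing (X+Y)·P(x,y) over outcomes with X + Y ≥ 8 gives 175/64.
E[X + Y | X + Y ≥ 8] = (175/64) / (5/16) = 35/4.

35/4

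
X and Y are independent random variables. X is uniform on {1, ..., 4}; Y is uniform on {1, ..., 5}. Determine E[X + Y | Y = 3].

11/2

Outcomes with Y = 3: (1,3), (2,3), (3,3), (4,3), each with probability 1/20.
E[X + Y | Y = 3] = (4 + 5 + 6 + 7) / 4 = 11/2.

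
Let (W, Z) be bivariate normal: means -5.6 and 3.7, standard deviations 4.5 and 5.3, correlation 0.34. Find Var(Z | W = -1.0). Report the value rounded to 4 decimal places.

The conditional variance in a bivariate normal is σ_Z²(1 − ρ²), independent of x.
Var(Z | W=-1.0) = (5.3)²·(1 − (0.34)²) = 28.09·0.8844 = 24.8428.

24.8428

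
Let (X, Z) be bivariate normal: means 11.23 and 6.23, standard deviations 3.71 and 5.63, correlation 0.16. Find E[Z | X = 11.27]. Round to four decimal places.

E[Z | X=x] = μ_Z + ρ(σ_Z/σ_X)(x − μ_X) for jointly normal variables.
E[Z | X=11.27] = 6.23 + (0.16)·(5.63/3.71)·(11.27 − (11.23)) = 6.23 + (0.2428)·(0.04) = 6.2397.

6.2397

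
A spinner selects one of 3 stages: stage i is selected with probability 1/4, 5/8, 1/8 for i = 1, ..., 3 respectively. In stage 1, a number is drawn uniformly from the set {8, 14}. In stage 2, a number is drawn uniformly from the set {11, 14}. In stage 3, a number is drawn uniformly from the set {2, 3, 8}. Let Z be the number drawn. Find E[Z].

E[Z | stage 1] = (8+14)/2 = 11.
E[Z | stage 2] = (11+14)/2 = 25/2.
E[Z | stage 3] = (2+3+8)/3 = 13/3.
By the law of total expectation,
E[Z] = (1/4)·(11) + (5/8)·(25/2) + (1/8)·(13/3) = 533/48.

533/48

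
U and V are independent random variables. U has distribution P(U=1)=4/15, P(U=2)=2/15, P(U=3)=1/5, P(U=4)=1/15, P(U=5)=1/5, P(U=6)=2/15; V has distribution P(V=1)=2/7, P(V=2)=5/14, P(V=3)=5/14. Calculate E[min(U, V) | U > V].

32/17

P(U > V) = 17/30.
Summing min(U,V)·P(x,y) over outcomes with U > V gives 16/15.
E[min(U, V) | U > V] = (16/15) / (17/30) = 32/17.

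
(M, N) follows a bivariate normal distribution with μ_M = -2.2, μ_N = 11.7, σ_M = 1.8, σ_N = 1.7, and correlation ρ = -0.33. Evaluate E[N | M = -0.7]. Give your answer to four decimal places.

11.2325

The regression of N on M has slope ρ·σ_N/σ_M and passes through (μ_M, μ_N).
E[N | M=-0.7] = 11.7 + (-0.33)·(1.7/1.8)·(-0.7 − (-2.2)) = 11.7 + (-0.31167)·(1.5) = 11.2325.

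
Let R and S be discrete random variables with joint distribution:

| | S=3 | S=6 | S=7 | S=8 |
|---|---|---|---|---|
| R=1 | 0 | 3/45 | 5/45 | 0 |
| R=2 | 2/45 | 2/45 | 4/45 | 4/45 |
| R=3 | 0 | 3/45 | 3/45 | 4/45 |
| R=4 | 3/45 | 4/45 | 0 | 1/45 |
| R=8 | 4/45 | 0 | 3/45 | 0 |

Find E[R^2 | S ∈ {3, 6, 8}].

241/15

P(S ∈ {3, 6, 8}) = 2/3.
Summing R^2·P(R=x,S=y) over the conditioning event gives 482/45.
E[R^2 | S ∈ {3, 6, 8}] = (482/45) / (2/3) = 241/15.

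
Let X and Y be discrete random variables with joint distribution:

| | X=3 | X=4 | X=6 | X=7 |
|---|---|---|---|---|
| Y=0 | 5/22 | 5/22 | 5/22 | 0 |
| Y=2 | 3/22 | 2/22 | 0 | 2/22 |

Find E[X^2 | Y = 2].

P(Y = 2) = 7/22.
Σ X^2·P over the event = 9·(3/22) + 16·(2/22) + 49·(2/22) = 157/22.
E[X^2 | Y = 2] = (157/22) / (7/22) = 157/7.

157/7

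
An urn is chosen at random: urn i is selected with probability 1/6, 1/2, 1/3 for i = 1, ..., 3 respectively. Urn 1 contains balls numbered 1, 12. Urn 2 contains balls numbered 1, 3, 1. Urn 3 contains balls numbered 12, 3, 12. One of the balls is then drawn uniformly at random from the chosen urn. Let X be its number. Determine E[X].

59/12

E[X | urn 1] = (1+12)/2 = 13/2.
E[X | urn 2] = (1+3+1)/3 = 5/3.
E[X | urn 3] = (12+3+12)/3 = 9.
By the law of total expectation,
E[X] = (1/6)·(13/2) + (1/2)·(5/3) + (1/3)·(9) = 59/12.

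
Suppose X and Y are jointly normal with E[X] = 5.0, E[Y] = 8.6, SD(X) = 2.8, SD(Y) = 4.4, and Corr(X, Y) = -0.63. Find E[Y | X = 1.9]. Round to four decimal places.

11.6690

E[Y | X=x] = μ_Y + ρ(σ_Y/σ_X)(x − μ_X) for jointly normal variables.
E[Y | X=1.9] = 8.6 + (-0.63)·(4.4/2.8)·(1.9 − (5.0)) = 8.6 + (-0.99)·(-3.1) = 11.6690.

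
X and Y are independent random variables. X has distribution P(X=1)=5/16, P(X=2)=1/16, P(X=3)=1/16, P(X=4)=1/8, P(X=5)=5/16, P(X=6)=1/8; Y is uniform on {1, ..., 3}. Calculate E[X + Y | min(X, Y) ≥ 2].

P(min(X, Y) ≥ 2) = 11/24.
Summing (X+Y)·P(x,y) over outcomes with min(X, Y) ≥ 2 gives 155/48.
E[X + Y | min(X, Y) ≥ 2] = (155/48) / (11/24) = 155/22.

155/22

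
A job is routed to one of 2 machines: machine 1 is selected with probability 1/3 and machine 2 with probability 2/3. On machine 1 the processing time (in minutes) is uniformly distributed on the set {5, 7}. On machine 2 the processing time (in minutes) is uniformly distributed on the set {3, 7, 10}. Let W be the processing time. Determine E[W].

58/9

E[W | machine 1] = (5+7)/2 = 6.
E[W | machine 2] = (3+7+10)/3 = 20/3.
E[W] = (1/3)·(6) + (2/3)·(20/3) = 58/9.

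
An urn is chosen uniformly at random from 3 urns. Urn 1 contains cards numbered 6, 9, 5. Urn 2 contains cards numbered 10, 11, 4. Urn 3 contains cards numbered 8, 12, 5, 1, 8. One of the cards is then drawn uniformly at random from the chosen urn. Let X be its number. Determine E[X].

109/15

E[X | urn 1] = (6+9+5)/3 = 20/3.
E[X | urn 2] = (10+11+4)/3 = 25/3.
E[X | urn 3] = (8+12+5+1+8)/5 = 34/5.
E[X] = (1/3)·(20/3) + (1/3)·(25/3) + (1/3)·(34/5) = 109/15.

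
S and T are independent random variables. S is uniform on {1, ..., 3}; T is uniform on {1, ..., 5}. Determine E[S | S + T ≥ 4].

P(S + T ≥ 4) = 4/5.
Summing S·P(x,y) over outcomes with S + T ≥ 4 gives 26/15.
E[S | S + T ≥ 4] = (26/15) / (4/5) = 13/6.

13/6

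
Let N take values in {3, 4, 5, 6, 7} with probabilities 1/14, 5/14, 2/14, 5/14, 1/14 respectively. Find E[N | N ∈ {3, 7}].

P(N ∈ {3, 7}) = 1/7.
Σ over the event: 3·1/14 + 7·1/14 = 5/7.
E[N | N ∈ {3, 7}] = (5/7) / (1/7) = 5.

5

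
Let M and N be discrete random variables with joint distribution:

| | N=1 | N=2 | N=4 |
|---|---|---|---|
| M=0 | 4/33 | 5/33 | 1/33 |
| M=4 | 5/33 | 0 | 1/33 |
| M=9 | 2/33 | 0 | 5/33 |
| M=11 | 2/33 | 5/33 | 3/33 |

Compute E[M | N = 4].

P(N = 4) = 10/33.
Σ M·P over the event = 0·(1/33) + 4·(1/33) + 9·(5/33) + 11·(3/33) = 82/33.
E[M | N = 4] = (82/33) / (10/33) = 41/5.

41/5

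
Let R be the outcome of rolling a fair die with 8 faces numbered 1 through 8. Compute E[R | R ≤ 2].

Given R ≤ 2, R is equally likely to be any of {1, 2}.
E[R | R ≤ 2] = (1 + 2) / 2 = 3/2.

3/2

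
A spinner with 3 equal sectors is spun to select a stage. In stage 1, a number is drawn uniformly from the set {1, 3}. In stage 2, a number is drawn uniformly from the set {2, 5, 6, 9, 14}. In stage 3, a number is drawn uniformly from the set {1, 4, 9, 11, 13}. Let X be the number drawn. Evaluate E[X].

28/5

E[X | stage 1] = (1+3)/2 = 2.
E[X | stage 2] = (2+5+6+9+14)/5 = 36/5.
E[X | stage 3] = (1+4+9+11+13)/5 = 38/5.
E[X] = (1/3)·(2) + (1/3)·(36/5) + (1/3)·(38/5) = 28/5.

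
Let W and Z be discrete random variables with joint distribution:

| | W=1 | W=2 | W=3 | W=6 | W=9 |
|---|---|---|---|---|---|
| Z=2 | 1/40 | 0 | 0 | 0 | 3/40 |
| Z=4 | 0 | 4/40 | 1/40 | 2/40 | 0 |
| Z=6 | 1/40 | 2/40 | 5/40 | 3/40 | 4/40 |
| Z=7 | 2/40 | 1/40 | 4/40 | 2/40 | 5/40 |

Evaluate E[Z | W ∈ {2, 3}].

P(W ∈ {2, 3}) = 17/40.
Σ Z·P over the event = 4·(4/40) + 6·(2/40) + 7·(1/40) + 4·(1/40) + 6·(5/40) + 7·(4/40) = 97/40.
E[Z | W ∈ {2, 3}] = (97/40) / (17/40) = 97/17.

97/17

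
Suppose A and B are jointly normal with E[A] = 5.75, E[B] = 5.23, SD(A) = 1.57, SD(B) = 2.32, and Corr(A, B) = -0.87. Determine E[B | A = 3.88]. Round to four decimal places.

E[B | A=x] = μ_B + ρ(σ_B/σ_A)(x − μ_A) for jointly normal variables.
E[B | A=3.88] = 5.23 + (-0.87)·(2.32/1.57)·(3.88 − (5.75)) = 5.23 + (-1.2856)·(-1.87) = 7.6341.

7.6341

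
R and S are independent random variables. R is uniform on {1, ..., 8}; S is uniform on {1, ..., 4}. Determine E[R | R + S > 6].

P(R + S > 6) = 9/16.
Summing R·P(x,y) over outcomes with R + S > 6 gives 55/16.
E[R | R + S > 6] = (55/16) / (9/16) = 55/9.

55/9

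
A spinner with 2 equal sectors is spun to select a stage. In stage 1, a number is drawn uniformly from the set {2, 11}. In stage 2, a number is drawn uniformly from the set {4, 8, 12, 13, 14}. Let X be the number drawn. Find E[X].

E[X | stage 1] = (2+11)/2 = 13/2.
E[X | stage 2] = (4+8+12+13+14)/5 = 51/5.
By the law of total expectation,
E[X] = (1/2)·(13/2) + (1/2)·(51/5) = 167/20.

167/20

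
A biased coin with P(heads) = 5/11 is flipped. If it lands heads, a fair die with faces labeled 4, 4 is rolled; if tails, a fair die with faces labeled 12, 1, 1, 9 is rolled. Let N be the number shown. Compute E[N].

E[N | heads] = (4+4)/2 = 4.
E[N | tails] = (12+1+1+9)/4 = 23/4.
E[N] = (5/11)·(4) + (6/11)·(23/4) = 109/22.

109/22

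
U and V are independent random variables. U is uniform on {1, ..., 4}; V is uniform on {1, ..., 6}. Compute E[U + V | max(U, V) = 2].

10/3

P(max(U, V) = 2) = 1/8.
Summing (U+V)·P(x,y) over outcomes with max(U, V) = 2 gives 5/12.
E[U + V | max(U, V) = 2] = (5/12) / (1/8) = 10/3.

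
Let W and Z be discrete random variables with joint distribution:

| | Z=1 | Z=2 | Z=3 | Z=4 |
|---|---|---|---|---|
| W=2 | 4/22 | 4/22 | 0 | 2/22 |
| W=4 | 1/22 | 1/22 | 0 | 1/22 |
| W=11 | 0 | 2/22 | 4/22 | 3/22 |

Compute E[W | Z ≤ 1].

12/5

P(Z ≤ 1) = 5/22.
Σ W·P over the event = 2·(4/22) + 4·(1/22) = 6/11.
E[W | Z ≤ 1] = (6/11) / (5/22) = 12/5.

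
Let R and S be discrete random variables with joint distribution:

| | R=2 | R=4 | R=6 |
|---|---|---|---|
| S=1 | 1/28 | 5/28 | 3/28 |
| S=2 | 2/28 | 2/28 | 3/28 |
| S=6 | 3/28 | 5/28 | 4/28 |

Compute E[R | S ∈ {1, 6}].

30/7

P(S ∈ {1, 6}) = 3/4.
Σ R·P over the event = 2·(1/28) + 2·(3/28) + 4·(5/28) + 4·(5/28) + 6·(3/28) + 6·(4/28) = 45/14.
E[R | S ∈ {1, 6}] = (45/14) / (3/4) = 30/7.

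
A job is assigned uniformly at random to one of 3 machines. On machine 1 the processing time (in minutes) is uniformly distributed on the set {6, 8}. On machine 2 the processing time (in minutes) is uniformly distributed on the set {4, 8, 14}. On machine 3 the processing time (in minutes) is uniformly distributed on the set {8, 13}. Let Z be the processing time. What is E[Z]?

157/18

E[Z | machine 1] = (6+8)/2 = 7.
E[Z | machine 2] = (4+8+14)/3 = 26/3.
E[Z | machine 3] = (8+13)/2 = 21/2.
E[Z] = (1/3)·(7) + (1/3)·(26/3) + (1/3)·(21/2) = 157/18.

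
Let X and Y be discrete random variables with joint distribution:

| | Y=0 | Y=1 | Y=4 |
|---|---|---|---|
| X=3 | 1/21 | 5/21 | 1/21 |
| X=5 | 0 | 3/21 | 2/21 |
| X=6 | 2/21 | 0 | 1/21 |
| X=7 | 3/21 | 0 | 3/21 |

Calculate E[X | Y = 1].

15/4

P(Y = 1) = 8/21.
Σ X·P over the event = 3·(5/21) + 5·(3/21) = 10/7.
E[X | Y = 1] = (10/7) / (8/21) = 15/4.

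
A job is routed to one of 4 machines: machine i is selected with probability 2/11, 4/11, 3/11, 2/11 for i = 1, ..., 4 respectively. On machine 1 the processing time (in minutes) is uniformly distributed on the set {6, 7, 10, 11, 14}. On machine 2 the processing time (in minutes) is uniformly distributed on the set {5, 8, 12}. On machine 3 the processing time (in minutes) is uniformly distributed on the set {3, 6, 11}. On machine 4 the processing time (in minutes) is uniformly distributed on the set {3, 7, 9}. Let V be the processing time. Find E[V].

E[V | machine 1] = (6+7+10+11+14)/5 = 48/5.
E[V | machine 2] = (5+8+12)/3 = 25/3.
E[V | machine 3] = (3+6+11)/3 = 20/3.
E[V | machine 4] = (3+7+9)/3 = 19/3.
E[V] = (2/11)·(48/5) + (4/11)·(25/3) + (3/11)·(20/3) + (2/11)·(19/3) = 426/55.

426/55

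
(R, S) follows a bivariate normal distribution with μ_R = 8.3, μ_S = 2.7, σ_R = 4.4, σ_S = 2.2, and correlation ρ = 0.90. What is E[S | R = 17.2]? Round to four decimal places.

E[S | R=x] = μ_S + ρ(σ_S/σ_R)(x − μ_R) for jointly normal variables.
E[S | R=17.2] = 2.7 + (0.90)·(2.2/4.4)·(17.2 − (8.3)) = 2.7 + (0.45)·(8.9) = 6.7050.

6.7050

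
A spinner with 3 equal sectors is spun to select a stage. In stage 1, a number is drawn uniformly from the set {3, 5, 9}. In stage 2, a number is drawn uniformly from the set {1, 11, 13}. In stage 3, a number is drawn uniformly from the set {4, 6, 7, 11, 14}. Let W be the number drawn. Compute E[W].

E[W | stage 1] = (3+5+9)/3 = 17/3.
E[W | stage 2] = (1+11+13)/3 = 25/3.
E[W | stage 3] = (4+6+7+11+14)/5 = 42/5.
By the law of total expectation,
E[W] = (1/3)·(17/3) + (1/3)·(25/3) + (1/3)·(42/5) = 112/15.

112/15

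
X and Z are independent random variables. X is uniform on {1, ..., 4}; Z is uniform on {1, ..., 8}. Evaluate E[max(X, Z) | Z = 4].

Outcomes with Z = 4: (1,4), (2,4), (3,4), (4,4), each with probability 1/32.
E[max(X, Z) | Z = 4] = (4 + 4 + 4 + 4) / 4 = 4.

4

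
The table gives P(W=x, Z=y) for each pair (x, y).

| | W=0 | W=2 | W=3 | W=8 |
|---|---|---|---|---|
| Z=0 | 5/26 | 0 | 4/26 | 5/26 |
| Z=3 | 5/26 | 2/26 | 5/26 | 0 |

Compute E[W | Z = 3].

19/12

P(Z = 3) = 6/13.
Σ W·P over the event = 0·(5/26) + 2·(2/26) + 3·(5/26) = 19/26.
E[W | Z = 3] = (19/26) / (6/13) = 19/12.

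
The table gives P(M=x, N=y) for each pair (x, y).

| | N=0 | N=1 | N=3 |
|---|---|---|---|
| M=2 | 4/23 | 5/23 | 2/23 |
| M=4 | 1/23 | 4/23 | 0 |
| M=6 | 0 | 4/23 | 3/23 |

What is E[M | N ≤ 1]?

P(N ≤ 1) = 18/23.
Σ M·P over the event = 2·(4/23) + 2·(5/23) + 4·(1/23) + 4·(4/23) + 6·(4/23) = 62/23.
E[M | N ≤ 1] = (62/23) / (18/23) = 31/9.

31/9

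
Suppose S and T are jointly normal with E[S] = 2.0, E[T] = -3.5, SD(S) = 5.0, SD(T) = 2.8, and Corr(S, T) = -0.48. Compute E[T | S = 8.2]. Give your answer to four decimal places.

The regression of T on S has slope ρ·σ_T/σ_S and passes through (μ_S, μ_T).
E[T | S=8.2] = -3.5 + (-0.48)·(2.8/5.0)·(8.2 − (2.0)) = -3.5 + (-0.2688)·(6.2) = -5.1666.

-5.1666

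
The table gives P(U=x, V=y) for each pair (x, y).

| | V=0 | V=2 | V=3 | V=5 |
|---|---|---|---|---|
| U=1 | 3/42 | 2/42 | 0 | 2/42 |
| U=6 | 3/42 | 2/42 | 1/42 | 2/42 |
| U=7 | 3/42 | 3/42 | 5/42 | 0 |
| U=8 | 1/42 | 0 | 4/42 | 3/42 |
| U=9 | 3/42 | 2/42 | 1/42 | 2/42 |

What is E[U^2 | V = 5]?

P(V = 5) = 3/14.
Σ U^2·P over the event = 1·(2/42) + 36·(2/42) + 64·(3/42) + 81·(2/42) = 214/21.
E[U^2 | V = 5] = (214/21) / (3/14) = 428/9.

428/9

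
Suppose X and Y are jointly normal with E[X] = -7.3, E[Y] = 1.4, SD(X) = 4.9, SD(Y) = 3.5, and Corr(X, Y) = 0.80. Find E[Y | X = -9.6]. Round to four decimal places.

The regression of Y on X has slope ρ·σ_Y/σ_X and passes through (μ_X, μ_Y).
E[Y | X=-9.6] = 1.4 + (0.80)·(3.5/4.9)·(-9.6 − (-7.3)) = 1.4 + (0.57143)·(-2.3) = 0.0857.

0.0857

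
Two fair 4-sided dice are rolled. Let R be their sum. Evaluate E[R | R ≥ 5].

6

P(R ≥ 5) = 5/8.
Σ over the event: 5·1/4 + 6·3/16 + 7·1/8 + 8·1/16 = 15/4.
E[R | R ≥ 5] = (15/4) / (5/8) = 6.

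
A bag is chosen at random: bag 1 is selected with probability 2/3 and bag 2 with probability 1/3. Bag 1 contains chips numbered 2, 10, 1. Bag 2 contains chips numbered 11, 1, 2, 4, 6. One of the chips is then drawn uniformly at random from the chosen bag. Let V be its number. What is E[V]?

E[V | bag 1] = (2+10+1)/3 = 13/3.
E[V | bag 2] = (11+1+2+4+6)/5 = 24/5.
E[V] = (2/3)·(13/3) + (1/3)·(24/5) = 202/45.

202/45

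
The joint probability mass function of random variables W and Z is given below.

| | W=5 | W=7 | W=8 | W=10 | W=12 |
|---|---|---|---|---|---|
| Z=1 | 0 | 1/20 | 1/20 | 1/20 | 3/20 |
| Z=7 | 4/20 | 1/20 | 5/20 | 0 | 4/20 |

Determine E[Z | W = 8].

6

P(W = 8) = 3/10.
Summing Z·P(W=x,Z=y) over the conditioning event gives 9/5.
E[Z | W = 8] = (9/5) / (3/10) = 6.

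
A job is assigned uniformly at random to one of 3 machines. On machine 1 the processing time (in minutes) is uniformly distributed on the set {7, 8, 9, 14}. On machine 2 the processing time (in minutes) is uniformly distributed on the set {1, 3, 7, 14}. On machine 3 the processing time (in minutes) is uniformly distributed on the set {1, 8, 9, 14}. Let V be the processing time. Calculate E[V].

95/12

E[V | machine 1] = (7+8+9+14)/4 = 19/2.
E[V | machine 2] = (1+3+7+14)/4 = 25/4.
E[V | machine 3] = (1+8+9+14)/4 = 8.
By the law of total expectation,
E[V] = (1/3)·(19/2) + (1/3)·(25/4) + (1/3)·(8) = 95/12.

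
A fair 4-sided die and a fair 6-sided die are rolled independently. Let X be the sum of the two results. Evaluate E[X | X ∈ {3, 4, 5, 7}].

P(X ∈ {3, 4, 5, 7}) = 13/24.
Σ over the event: 3·1/12 + 4·1/8 + 5·1/6 + 7·1/6 = 11/4.
E[X | X ∈ {3, 4, 5, 7}] = (11/4) / (13/24) = 66/13.

66/13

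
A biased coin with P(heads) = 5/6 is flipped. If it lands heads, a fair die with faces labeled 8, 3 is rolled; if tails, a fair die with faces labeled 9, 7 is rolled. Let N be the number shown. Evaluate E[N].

E[N | heads] = (8+3)/2 = 11/2.
E[N | tails] = (9+7)/2 = 8.
By the law of total expectation,
E[N] = (5/6)·(11/2) + (1/6)·(8) = 71/12.

71/12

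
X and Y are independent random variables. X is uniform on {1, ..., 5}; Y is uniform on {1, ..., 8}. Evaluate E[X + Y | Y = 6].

P(Y = 6) = 1/8.
Summing (X+Y)·P(x,y) over outcomes with Y = 6 gives 9/8.
E[X + Y | Y = 6] = (9/8) / (1/8) = 9.

9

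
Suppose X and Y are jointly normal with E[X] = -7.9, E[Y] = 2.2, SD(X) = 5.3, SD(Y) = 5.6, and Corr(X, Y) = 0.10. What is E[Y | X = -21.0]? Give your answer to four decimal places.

0.8158

For a bivariate normal, E[Y | X=x] = μ_Y + ρ·(σ_Y/σ_X)·(x − μ_X).
E[Y | X=-21.0] = 2.2 + (0.10)·(5.6/5.3)·(-21.0 − (-7.9)) = 2.2 + (0.1056604)·(-13.1) = 0.8158.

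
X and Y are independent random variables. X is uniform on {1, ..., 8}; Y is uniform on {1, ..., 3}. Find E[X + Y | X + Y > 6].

103/12

P(X + Y > 6) = 1/2.
Summing (X+Y)·P(x,y) over outcomes with X + Y > 6 gives 103/24.
E[X + Y | X + Y > 6] = (103/24) / (1/2) = 103/12.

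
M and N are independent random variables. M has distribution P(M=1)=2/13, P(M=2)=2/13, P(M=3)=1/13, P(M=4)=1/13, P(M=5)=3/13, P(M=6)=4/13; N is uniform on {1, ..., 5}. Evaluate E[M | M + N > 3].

252/59

P(M + N > 3) = 59/65.
Summing M·P(x,y) over outcomes with M + N > 3 gives 252/65.
E[M | M + N > 3] = (252/65) / (59/65) = 252/59.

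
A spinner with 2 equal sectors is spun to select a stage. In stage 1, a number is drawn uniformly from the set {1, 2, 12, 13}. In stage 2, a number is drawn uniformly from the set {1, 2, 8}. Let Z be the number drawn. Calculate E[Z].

E[Z | stage 1] = (1+2+12+13)/4 = 7.
E[Z | stage 2] = (1+2+8)/3 = 11/3.
E[Z] = (1/2)·(7) + (1/2)·(11/3) = 16/3.

16/3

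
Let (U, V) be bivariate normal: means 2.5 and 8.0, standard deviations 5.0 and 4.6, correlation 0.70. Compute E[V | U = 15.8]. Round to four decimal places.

E[V | U=x] = μ_V + ρ(σ_V/σ_U)(x − μ_U) for jointly normal variables.
E[V | U=15.8] = 8.0 + (0.70)·(4.6/5.0)·(15.8 − (2.5)) = 8.0 + (0.644)·(13.3) = 16.5652.

16.5652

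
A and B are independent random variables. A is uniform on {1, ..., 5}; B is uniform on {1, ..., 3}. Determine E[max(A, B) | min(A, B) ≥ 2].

29/8

P(min(A, B) ≥ 2) = 8/15.
Summing max(A,B)·P(x,y) over outcomes with min(A, B) ≥ 2 gives 29/15.
E[max(A, B) | min(A, B) ≥ 2] = (29/15) / (8/15) = 29/8.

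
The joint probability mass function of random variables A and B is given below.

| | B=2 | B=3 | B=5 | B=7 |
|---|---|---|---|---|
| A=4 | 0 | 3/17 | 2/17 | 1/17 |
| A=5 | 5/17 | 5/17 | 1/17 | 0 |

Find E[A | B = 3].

37/8

P(B = 3) = 8/17.
Σ A·P over the event = 4·(3/17) + 5·(5/17) = 37/17.
E[A | B = 3] = (37/17) / (8/17) = 37/8.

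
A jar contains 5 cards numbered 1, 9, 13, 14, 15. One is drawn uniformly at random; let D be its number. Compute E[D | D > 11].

14

P(D > 11) = 3/5.
Σ over the event: 13·1/5 + 14·1/5 + 15·1/5 = 42/5.
E[D | D > 11] = (42/5) / (3/5) = 14.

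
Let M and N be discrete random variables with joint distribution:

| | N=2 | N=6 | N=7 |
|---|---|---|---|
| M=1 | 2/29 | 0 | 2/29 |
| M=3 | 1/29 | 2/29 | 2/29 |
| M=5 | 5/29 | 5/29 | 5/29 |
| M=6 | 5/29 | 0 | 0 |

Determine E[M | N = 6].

P(N = 6) = 7/29.
Σ M·P over the event = 3·(2/29) + 5·(5/29) = 31/29.
E[M | N = 6] = (31/29) / (7/29) = 31/7.

31/7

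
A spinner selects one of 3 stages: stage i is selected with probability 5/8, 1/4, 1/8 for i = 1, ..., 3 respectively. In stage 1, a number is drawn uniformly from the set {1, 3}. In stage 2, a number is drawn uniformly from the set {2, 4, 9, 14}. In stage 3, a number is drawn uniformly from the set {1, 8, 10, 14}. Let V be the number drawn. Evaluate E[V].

E[V | stage 1] = (1+3)/2 = 2.
E[V | stage 2] = (2+4+9+14)/4 = 29/4.
E[V | stage 3] = (1+8+10+14)/4 = 33/4.
By the law of total expectation,
E[V] = (5/8)·(2) + (1/4)·(29/4) + (1/8)·(33/4) = 131/32.

131/32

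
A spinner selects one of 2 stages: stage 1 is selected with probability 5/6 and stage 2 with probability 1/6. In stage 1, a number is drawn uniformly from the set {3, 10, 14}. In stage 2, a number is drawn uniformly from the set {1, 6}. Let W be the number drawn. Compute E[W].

E[W | stage 1] = (3+10+14)/3 = 9.
E[W | stage 2] = (1+6)/2 = 7/2.
E[W] = (5/6)·(9) + (1/6)·(7/2) = 97/12.

97/12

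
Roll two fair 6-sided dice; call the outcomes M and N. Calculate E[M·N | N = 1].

7/2

Outcomes with N = 1: (1,1), (2,1), (3,1), (4,1), (5,1), (6,1), each with probability 1/36.
E[M·N | N = 1] = (1 + 2 + 3 + 4 + 5 + 6) / 6 = 7/2.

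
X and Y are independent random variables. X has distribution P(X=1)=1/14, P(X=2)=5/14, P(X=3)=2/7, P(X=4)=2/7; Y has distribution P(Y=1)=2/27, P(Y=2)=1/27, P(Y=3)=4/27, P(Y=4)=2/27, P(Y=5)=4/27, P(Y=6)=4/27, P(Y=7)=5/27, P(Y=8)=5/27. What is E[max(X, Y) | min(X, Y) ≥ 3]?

47/8

P(min(X, Y) ≥ 3) = 32/63.
Summing max(X,Y)·P(x,y) over outcomes with min(X, Y) ≥ 3 gives 188/63.
E[max(X, Y) | min(X, Y) ≥ 3] = (188/63) / (32/63) = 47/8.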